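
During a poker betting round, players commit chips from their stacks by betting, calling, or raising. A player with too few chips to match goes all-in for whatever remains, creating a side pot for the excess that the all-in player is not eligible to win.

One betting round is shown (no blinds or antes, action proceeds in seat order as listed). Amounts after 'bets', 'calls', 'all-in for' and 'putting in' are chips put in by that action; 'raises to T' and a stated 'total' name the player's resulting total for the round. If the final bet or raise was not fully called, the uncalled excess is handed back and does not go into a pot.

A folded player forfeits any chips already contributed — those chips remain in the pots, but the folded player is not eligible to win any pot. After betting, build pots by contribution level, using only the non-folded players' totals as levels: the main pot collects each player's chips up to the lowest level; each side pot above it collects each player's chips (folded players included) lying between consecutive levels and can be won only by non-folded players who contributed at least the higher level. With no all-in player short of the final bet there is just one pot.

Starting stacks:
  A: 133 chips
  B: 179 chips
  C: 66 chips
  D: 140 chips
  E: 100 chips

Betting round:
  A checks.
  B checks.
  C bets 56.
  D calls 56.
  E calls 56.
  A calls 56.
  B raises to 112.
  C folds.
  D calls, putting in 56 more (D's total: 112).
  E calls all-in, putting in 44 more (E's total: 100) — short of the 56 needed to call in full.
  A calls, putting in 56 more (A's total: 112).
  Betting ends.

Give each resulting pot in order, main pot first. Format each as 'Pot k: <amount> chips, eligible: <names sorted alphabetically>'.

Pot 1: 456 chips, eligible: A, B, D, E
Pot 2: 36 chips, eligible: A, B, D

Derivation:
Contributions: A=112, B=112, C=56, D=112, E=100
Folded: C
Pot levels (distinct totals of non-folded players): 100, 112
Layer 1-100: A 100 + B 100 + C 56 + D 100 + E 100 = 456 chips; eligible A, B, D, E
Layer 101-112: 12 each from A, B, D = 12*3 = 36 chips; eligible A, B, D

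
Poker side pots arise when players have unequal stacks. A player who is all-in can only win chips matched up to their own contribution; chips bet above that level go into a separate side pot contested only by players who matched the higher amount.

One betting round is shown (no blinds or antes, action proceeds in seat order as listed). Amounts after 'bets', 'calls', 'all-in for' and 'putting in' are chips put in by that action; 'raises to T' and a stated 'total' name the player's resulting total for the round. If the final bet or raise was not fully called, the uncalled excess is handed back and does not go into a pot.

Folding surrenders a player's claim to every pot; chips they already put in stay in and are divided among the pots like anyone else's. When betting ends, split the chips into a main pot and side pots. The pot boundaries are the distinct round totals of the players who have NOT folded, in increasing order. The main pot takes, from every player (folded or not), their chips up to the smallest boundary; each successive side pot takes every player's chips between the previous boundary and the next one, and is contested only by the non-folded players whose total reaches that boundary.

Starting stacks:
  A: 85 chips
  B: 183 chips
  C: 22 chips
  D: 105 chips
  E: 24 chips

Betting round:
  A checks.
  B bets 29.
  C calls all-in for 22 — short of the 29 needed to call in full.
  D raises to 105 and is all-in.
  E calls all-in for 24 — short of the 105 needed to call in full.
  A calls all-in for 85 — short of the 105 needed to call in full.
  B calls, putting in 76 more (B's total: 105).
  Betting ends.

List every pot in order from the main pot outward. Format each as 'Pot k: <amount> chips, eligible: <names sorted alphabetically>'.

Contributions: A=85, B=105, C=22, D=105, E=24
Pot levels (distinct totals of non-folded players): 22, 24, 85, 105
Layer 1-22: 22 each from A, B, C, D, E = 22*5 = 110 chips; eligible A, B, C, D, E
Layer 23-24: 2 each from A, B, D, E = 2*4 = 8 chips; eligible A, B, D, E
Layer 25-85: 61 each from A, B, D = 61*3 = 183 chips; eligible A, B, D
Layer 86-105: 20 each from B, D = 20*2 = 40 chips; eligible B, D

Pot 1: 110 chips, eligible: A, B, C, D, E
Pot 2: 8 chips, eligible: A, B, D, E
Pot 3: 183 chips, eligible: A, B, D
Pot 4: 40 chips, eligible: B, D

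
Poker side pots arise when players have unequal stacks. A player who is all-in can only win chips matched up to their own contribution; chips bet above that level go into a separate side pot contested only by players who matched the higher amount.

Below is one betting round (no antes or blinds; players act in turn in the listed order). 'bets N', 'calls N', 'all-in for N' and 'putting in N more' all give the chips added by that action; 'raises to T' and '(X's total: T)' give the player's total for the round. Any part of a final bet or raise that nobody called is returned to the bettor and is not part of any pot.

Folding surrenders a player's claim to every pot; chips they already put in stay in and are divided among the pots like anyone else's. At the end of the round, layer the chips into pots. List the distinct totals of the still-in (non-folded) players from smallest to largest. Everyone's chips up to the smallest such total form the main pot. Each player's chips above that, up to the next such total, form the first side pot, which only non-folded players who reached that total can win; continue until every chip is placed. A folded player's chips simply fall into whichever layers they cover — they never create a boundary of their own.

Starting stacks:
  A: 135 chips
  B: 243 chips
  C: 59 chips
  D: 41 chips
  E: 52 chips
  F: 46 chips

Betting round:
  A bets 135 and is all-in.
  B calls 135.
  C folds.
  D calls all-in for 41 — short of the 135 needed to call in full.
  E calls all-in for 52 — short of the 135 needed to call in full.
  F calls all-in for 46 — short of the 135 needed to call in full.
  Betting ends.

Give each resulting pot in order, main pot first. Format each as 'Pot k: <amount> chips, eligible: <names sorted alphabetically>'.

Pot 1: 205 chips, eligible: A, B, D, E, F
Pot 2: 20 chips, eligible: A, B, E, F
Pot 3: 18 chips, eligible: A, B, E
Pot 4: 166 chips, eligible: A, B

Derivation:
Contributions: A=135, B=135, D=41, E=52, F=46
Folded: C
Pot levels (distinct totals of non-folded players): 41, 46, 52, 135
Layer 1-41: 41 each from A, B, D, E, F = 41*5 = 205 chips; eligible A, B, D, E, F
Layer 42-46: 5 each from A, B, E, F = 5*4 = 20 chips; eligible A, B, E, F
Layer 47-52: 6 each from A, B, E = 6*3 = 18 chips; eligible A, B, E
Layer 53-135: 83 each from A, B = 83*2 = 166 chips; eligible A, B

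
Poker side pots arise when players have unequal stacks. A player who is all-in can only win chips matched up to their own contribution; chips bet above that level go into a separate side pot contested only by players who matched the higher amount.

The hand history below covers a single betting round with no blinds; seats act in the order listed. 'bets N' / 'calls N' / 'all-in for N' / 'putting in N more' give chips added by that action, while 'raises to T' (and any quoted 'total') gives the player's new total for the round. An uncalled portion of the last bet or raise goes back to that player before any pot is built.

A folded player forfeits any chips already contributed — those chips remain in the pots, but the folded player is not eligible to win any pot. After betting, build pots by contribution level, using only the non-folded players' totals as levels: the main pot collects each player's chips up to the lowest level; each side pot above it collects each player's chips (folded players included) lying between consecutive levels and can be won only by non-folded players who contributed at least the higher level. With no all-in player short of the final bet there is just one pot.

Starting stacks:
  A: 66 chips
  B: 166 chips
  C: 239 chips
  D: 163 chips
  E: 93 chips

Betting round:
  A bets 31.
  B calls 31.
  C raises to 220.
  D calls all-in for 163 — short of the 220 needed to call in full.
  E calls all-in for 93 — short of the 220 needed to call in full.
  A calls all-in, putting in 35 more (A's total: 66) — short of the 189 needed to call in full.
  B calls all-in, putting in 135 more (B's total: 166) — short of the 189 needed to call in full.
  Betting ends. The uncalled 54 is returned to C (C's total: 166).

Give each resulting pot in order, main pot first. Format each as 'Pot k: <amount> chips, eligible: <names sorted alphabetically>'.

Pot 1: 330 chips, eligible: A, B, C, D, E
Pot 2: 108 chips, eligible: B, C, D, E
Pot 3: 210 chips, eligible: B, C, D
Pot 4: 6 chips, eligible: B, C

Derivation:
Contributions (after 54 returned to C): A=66, B=166, C=166, D=163, E=93
Pot levels (distinct totals of non-folded players): 66, 93, 163, 166
Layer 1-66: 66 each from A, B, C, D, E = 66*5 = 330 chips; eligible A, B, C, D, E
Layer 67-93: 27 each from B, C, D, E = 27*4 = 108 chips; eligible B, C, D, E
Layer 94-163: 70 each from B, C, D = 70*3 = 210 chips; eligible B, C, D
Layer 164-166: 3 each from B, C = 3*2 = 6 chips; eligible B, C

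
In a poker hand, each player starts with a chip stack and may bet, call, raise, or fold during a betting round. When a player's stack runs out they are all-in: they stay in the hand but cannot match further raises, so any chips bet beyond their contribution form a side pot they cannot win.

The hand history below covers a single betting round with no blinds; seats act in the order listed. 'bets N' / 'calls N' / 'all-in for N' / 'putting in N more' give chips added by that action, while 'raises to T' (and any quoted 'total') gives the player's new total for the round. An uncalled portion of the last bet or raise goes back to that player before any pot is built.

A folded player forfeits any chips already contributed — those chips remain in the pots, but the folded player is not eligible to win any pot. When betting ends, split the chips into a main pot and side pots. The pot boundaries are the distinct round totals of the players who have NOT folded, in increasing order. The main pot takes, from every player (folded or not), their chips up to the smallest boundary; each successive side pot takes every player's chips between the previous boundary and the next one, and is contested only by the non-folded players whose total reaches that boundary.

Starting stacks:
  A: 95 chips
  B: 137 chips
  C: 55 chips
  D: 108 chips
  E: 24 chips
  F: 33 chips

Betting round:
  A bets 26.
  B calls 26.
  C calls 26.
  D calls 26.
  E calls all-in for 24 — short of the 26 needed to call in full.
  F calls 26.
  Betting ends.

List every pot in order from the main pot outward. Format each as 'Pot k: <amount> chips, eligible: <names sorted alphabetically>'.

Pot 1: 144 chips, eligible: A, B, C, D, E, F
Pot 2: 10 chips, eligible: A, B, C, D, F

Derivation:
Contributions: A=26, B=26, C=26, D=26, E=24, F=26
Pot levels (distinct totals of non-folded players): 24, 26
Layer 1-24: 24 each from A, B, C, D, E, F = 24*6 = 144 chips; eligible A, B, C, D, E, F
Layer 25-26: 2 each from A, B, C, D, F = 2*5 = 10 chips; eligible A, B, C, D, F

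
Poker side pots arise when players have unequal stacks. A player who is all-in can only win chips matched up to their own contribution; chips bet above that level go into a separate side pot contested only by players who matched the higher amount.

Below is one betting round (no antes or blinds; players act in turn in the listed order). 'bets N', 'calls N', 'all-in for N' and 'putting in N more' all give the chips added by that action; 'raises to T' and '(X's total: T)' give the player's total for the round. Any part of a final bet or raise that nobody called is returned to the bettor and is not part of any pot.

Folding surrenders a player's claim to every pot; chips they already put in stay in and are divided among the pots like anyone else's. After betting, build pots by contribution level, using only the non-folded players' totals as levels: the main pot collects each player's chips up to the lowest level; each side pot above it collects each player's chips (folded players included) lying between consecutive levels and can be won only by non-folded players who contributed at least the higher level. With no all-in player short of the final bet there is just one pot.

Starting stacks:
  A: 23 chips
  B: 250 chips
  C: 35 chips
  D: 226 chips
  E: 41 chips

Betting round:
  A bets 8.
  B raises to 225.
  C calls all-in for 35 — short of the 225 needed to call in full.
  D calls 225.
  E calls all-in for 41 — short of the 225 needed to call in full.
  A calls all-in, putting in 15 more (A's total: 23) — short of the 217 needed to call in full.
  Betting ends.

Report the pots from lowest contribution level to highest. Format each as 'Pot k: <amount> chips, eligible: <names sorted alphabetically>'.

Contributions: A=23, B=225, C=35, D=225, E=41
Pot levels (distinct totals of non-folded players): 23, 35, 41, 225
Layer 1-23: 23 each from A, B, C, D, E = 23*5 = 115 chips; eligible A, B, C, D, E
Layer 24-35: 12 each from B, C, D, E = 12*4 = 48 chips; eligible B, C, D, E
Layer 36-41: 6 each from B, D, E = 6*3 = 18 chips; eligible B, D, E
Layer 42-225: 184 each from B, D = 184*2 = 368 chips; eligible B, D

Pot 1: 115 chips, eligible: A, B, C, D, E
Pot 2: 48 chips, eligible: B, C, D, E
Pot 3: 18 chips, eligible: B, D, E
Pot 4: 368 chips, eligible: B, D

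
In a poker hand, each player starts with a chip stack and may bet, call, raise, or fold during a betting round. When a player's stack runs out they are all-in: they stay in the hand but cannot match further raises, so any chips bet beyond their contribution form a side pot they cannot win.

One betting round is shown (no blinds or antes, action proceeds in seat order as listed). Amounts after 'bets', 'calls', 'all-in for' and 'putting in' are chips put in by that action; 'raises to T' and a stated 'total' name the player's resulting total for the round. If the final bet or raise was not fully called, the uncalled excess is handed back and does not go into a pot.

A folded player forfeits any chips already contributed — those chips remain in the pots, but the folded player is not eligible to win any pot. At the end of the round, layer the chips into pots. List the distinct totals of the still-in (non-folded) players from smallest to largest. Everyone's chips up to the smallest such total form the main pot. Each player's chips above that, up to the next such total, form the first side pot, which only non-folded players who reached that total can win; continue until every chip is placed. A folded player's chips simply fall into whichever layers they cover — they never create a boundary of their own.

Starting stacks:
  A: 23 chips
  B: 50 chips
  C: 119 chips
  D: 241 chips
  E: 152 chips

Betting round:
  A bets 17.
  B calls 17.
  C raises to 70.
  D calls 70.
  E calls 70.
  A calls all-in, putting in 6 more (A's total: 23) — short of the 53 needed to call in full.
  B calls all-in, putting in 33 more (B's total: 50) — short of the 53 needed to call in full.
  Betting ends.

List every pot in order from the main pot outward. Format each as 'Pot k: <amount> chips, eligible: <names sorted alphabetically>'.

Pot 1: 115 chips, eligible: A, B, C, D, E
Pot 2: 108 chips, eligible: B, C, D, E
Pot 3: 60 chips, eligible: C, D, E

Derivation:
Contributions: A=23, B=50, C=70, D=70, E=70
Pot levels (distinct totals of non-folded players): 23, 50, 70
Layer 1-23: 23 each from A, B, C, D, E = 23*5 = 115 chips; eligible A, B, C, D, E
Layer 24-50: 27 each from B, C, D, E = 27*4 = 108 chips; eligible B, C, D, E
Layer 51-70: 20 each from C, D, E = 20*3 = 60 chips; eligible C, D, E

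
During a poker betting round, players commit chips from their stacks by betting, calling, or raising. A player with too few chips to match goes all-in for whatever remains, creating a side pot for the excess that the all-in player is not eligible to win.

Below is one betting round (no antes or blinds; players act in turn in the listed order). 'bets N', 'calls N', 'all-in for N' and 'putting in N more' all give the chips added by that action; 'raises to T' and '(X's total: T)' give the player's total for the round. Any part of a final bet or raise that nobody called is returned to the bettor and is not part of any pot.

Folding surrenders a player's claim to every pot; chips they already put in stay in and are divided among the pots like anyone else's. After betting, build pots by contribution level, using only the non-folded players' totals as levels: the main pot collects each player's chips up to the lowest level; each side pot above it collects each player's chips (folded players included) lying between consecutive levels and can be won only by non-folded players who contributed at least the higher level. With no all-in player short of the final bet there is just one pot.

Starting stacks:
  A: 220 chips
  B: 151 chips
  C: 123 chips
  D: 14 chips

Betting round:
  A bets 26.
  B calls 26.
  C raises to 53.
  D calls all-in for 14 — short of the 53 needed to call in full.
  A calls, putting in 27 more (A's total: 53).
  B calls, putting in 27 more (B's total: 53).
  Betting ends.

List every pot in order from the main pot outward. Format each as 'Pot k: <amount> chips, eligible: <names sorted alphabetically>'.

Pot 1: 56 chips, eligible: A, B, C, D
Pot 2: 117 chips, eligible: A, B, C

Derivation:
Contributions: A=53, B=53, C=53, D=14
Pot levels (distinct totals of non-folded players): 14, 53
Layer 1-14: 14 each from A, B, C, D = 14*4 = 56 chips; eligible A, B, C, D
Layer 15-53: 39 each from A, B, C = 39*3 = 117 chips; eligible A, B, C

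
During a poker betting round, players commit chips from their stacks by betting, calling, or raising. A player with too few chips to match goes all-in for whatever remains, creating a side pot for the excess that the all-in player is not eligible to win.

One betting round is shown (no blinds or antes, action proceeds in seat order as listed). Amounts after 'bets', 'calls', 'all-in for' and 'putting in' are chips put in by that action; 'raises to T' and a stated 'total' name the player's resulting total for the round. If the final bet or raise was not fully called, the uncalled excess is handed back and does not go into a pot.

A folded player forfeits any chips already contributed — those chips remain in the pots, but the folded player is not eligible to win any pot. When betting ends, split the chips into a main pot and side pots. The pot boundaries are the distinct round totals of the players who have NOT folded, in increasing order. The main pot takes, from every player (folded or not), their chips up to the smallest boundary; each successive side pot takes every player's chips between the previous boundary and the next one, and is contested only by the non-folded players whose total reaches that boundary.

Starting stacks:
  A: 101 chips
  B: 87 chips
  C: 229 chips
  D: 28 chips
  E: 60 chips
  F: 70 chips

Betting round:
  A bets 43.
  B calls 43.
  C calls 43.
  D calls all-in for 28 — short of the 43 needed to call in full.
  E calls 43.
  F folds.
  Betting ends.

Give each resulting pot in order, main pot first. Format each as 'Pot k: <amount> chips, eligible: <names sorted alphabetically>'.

Contributions: A=43, B=43, C=43, D=28, E=43
Folded: F
Pot levels (distinct totals of non-folded players): 28, 43
Layer 1-28: 28 each from A, B, C, D, E = 28*5 = 140 chips; eligible A, B, C, D, E
Layer 29-43: 15 each from A, B, C, E = 15*4 = 60 chips; eligible A, B, C, E

Pot 1: 140 chips, eligible: A, B, C, D, E
Pot 2: 60 chips, eligible: A, B, C, E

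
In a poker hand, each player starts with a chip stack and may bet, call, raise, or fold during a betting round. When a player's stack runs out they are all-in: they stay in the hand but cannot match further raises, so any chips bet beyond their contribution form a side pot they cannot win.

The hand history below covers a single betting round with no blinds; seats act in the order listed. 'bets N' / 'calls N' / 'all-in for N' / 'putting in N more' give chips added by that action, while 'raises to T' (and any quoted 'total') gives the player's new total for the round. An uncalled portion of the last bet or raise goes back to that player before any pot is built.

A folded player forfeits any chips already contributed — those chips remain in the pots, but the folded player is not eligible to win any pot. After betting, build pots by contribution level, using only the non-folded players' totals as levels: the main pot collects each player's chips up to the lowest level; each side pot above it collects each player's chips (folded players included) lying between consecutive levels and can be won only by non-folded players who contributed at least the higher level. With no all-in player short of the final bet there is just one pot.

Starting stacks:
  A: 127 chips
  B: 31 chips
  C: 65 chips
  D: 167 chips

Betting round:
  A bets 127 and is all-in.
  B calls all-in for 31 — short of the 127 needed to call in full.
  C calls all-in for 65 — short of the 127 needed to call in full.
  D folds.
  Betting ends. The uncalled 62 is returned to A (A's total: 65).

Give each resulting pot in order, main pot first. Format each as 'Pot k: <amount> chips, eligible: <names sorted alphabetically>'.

Contributions (after 62 returned to A): A=65, B=31, C=65
Folded: D
Pot levels (distinct totals of non-folded players): 31, 65
Layer 1-31: 31 each from A, B, C = 31*3 = 93 chips; eligible A, B, C
Layer 32-65: 34 each from A, C = 34*2 = 68 chips; eligible A, C

Pot 1: 93 chips, eligible: A, B, C
Pot 2: 68 chips, eligible: A, C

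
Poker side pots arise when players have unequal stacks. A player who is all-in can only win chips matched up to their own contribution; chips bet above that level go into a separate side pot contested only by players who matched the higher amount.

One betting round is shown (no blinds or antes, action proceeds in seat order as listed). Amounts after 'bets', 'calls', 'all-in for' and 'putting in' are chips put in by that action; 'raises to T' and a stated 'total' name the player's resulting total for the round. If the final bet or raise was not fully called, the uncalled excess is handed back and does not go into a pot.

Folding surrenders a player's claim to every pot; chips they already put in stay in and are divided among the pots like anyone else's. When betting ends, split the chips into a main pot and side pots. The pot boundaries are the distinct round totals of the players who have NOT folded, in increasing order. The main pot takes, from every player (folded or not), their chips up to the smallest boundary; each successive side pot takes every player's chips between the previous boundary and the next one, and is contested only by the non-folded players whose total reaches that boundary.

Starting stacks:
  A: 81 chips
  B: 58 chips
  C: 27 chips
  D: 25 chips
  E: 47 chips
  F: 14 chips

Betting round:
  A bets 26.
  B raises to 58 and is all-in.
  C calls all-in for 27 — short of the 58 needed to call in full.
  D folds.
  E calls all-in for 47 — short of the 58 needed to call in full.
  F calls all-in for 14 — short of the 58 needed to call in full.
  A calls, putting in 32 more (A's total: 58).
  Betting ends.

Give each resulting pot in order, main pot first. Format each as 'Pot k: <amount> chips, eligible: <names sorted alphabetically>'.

Pot 1: 70 chips, eligible: A, B, C, E, F
Pot 2: 52 chips, eligible: A, B, C, E
Pot 3: 60 chips, eligible: A, B, E
Pot 4: 22 chips, eligible: A, B

Derivation:
Contributions: A=58, B=58, C=27, E=47, F=14
Folded: D
Pot levels (distinct totals of non-folded players): 14, 27, 47, 58
Layer 1-14: 14 each from A, B, C, E, F = 14*5 = 70 chips; eligible A, B, C, E, F
Layer 15-27: 13 each from A, B, C, E = 13*4 = 52 chips; eligible A, B, C, E
Layer 28-47: 20 each from A, B, E = 20*3 = 60 chips; eligible A, B, E
Layer 48-58: 11 each from A, B = 11*2 = 22 chips; eligible A, B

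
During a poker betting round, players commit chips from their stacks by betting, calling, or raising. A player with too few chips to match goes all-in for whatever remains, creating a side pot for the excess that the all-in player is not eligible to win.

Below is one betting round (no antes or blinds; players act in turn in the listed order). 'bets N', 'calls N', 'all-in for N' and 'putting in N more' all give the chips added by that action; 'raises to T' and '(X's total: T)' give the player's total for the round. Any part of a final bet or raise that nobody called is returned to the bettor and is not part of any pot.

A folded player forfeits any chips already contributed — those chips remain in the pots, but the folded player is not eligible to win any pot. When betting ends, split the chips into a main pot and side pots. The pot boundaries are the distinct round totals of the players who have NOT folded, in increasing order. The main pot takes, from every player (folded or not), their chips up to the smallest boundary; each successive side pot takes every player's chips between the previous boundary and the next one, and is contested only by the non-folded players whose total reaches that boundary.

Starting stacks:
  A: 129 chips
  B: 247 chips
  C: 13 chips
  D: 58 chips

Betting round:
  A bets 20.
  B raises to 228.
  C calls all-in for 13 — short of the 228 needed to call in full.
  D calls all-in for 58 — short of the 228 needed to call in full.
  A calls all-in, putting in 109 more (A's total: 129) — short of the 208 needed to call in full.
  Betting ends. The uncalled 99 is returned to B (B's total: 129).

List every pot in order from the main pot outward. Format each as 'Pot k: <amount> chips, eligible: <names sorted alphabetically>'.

Pot 1: 52 chips, eligible: A, B, C, D
Pot 2: 135 chips, eligible: A, B, D
Pot 3: 142 chips, eligible: A, B

Derivation:
Contributions (after 99 returned to B): A=129, B=129, C=13, D=58
Pot levels (distinct totals of non-folded players): 13, 58, 129
Layer 1-13: 13 each from A, B, C, D = 13*4 = 52 chips; eligible A, B, C, D
Layer 14-58: 45 each from A, B, D = 45*3 = 135 chips; eligible A, B, D
Layer 59-129: 71 each from A, B = 71*2 = 142 chips; eligible A, B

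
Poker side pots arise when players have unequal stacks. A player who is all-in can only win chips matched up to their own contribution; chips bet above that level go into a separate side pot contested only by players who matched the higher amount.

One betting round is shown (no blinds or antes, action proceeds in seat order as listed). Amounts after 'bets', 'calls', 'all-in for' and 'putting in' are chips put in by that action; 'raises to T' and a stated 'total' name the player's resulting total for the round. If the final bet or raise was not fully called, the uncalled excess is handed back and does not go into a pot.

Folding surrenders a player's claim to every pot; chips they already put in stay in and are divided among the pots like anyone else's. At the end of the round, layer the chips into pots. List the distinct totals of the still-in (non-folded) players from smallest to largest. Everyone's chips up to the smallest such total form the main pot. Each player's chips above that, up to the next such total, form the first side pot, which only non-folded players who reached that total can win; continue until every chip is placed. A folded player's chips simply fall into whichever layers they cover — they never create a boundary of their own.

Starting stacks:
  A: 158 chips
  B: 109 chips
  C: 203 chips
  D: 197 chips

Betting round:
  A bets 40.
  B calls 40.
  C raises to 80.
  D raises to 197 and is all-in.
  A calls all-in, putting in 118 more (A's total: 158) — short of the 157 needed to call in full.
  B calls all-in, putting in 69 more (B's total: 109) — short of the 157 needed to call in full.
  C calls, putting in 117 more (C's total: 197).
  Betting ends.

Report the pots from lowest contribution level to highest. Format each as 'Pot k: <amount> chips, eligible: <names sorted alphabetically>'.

Pot 1: 436 chips, eligible: A, B, C, D
Pot 2: 147 chips, eligible: A, C, D
Pot 3: 78 chips, eligible: C, D

Derivation:
Contributions: A=158, B=109, C=197, D=197
Pot levels (distinct totals of non-folded players): 109, 158, 197
Layer 1-109: 109 each from A, B, C, D = 109*4 = 436 chips; eligible A, B, C, D
Layer 110-158: 49 each from A, C, D = 49*3 = 147 chips; eligible A, C, D
Layer 159-197: 39 each from C, D = 39*2 = 78 chips; eligible C, D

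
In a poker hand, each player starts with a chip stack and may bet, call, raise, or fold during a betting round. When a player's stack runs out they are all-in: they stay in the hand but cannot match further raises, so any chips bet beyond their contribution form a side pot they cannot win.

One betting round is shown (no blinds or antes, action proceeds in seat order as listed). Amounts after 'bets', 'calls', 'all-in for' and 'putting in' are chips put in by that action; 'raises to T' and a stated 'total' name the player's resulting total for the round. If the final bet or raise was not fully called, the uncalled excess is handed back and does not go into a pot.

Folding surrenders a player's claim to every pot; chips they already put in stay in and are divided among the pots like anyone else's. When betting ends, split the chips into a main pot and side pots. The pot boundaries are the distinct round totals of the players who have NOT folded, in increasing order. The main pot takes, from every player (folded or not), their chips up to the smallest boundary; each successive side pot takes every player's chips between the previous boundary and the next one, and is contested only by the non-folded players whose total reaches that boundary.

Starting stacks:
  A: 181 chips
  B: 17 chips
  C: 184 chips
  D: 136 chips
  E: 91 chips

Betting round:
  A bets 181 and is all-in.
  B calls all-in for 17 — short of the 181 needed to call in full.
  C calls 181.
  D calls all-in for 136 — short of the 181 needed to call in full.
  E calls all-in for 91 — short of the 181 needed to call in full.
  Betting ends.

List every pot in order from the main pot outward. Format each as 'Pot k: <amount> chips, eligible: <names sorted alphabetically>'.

Pot 1: 85 chips, eligible: A, B, C, D, E
Pot 2: 296 chips, eligible: A, C, D, E
Pot 3: 135 chips, eligible: A, C, D
Pot 4: 90 chips, eligible: A, C

Derivation:
Contributions: A=181, B=17, C=181, D=136, E=91
Pot levels (distinct totals of non-folded players): 17, 91, 136, 181
Layer 1-17: 17 each from A, B, C, D, E = 17*5 = 85 chips; eligible A, B, C, D, E
Layer 18-91: 74 each from A, C, D, E = 74*4 = 296 chips; eligible A, C, D, E
Layer 92-136: 45 each from A, C, D = 45*3 = 135 chips; eligible A, C, D
Layer 137-181: 45 each from A, C = 45*2 = 90 chips; eligible A, C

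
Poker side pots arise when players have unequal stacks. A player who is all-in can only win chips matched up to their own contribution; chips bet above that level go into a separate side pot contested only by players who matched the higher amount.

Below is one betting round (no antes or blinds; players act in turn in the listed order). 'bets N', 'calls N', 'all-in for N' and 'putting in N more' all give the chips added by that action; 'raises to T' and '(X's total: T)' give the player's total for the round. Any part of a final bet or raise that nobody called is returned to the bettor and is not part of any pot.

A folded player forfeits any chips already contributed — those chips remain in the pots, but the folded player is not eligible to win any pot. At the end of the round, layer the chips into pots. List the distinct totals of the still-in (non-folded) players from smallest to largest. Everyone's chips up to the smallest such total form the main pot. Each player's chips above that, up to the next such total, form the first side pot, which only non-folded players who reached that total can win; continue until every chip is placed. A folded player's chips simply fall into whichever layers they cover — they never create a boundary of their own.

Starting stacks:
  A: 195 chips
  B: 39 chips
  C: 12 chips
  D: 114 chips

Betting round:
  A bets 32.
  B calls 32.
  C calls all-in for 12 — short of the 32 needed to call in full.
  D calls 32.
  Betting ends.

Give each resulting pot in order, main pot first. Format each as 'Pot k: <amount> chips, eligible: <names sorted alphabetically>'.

Contributions: A=32, B=32, C=12, D=32
Pot levels (distinct totals of non-folded players): 12, 32
Layer 1-12: 12 each from A, B, C, D = 12*4 = 48 chips; eligible A, B, C, D
Layer 13-32: 20 each from A, B, D = 20*3 = 60 chips; eligible A, B, D

Pot 1: 48 chips, eligible: A, B, C, D
Pot 2: 60 chips, eligible: A, B, D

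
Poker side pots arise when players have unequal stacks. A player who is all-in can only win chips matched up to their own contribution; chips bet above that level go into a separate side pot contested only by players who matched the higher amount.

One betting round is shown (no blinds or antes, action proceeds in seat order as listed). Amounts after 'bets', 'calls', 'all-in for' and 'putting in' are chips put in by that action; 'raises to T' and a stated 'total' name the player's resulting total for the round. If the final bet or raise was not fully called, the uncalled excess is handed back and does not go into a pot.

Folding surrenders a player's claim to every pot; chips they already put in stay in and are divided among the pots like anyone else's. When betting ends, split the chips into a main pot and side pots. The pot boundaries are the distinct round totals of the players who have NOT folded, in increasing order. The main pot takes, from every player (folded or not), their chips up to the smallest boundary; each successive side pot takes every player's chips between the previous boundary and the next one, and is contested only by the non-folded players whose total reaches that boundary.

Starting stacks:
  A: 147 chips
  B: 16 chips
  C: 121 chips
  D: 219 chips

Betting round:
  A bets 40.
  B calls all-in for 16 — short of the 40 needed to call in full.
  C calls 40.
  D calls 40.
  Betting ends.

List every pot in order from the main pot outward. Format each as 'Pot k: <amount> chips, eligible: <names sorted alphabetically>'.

Contributions: A=40, B=16, C=40, D=40
Pot levels (distinct totals of non-folded players): 16, 40
Layer 1-16: 16 each from A, B, C, D = 16*4 = 64 chips; eligible A, B, C, D
Layer 17-40: 24 each from A, C, D = 24*3 = 72 chips; eligible A, C, D

Pot 1: 64 chips, eligible: A, B, C, D
Pot 2: 72 chips, eligible: A, C, D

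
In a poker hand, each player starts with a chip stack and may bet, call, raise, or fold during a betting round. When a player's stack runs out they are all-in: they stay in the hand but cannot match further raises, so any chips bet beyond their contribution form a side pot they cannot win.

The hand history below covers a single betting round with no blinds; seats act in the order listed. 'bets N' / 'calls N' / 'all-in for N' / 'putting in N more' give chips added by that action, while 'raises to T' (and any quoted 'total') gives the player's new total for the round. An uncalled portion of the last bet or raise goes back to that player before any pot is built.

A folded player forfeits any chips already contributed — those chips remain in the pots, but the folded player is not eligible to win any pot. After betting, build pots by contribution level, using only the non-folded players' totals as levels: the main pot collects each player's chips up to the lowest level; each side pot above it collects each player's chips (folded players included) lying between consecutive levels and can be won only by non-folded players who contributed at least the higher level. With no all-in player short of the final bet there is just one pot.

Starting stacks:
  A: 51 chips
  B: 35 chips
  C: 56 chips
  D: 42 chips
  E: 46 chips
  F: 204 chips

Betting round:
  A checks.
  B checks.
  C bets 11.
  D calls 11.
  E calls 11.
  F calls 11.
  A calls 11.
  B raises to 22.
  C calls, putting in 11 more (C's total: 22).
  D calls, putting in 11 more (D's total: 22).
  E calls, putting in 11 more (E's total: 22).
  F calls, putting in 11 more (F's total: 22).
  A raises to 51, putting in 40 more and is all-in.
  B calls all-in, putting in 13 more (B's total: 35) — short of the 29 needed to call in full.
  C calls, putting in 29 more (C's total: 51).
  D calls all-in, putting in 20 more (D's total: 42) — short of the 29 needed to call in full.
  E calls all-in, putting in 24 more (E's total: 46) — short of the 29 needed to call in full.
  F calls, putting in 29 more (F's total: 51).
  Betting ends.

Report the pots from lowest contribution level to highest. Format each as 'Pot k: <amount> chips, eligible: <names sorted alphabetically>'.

Contributions: A=51, B=35, C=51, D=42, E=46, F=51
Pot levels (distinct totals of non-folded players): 35, 42, 46, 51
Layer 1-35: 35 each from A, B, C, D, E, F = 35*6 = 210 chips; eligible A, B, C, D, E, F
Layer 36-42: 7 each from A, C, D, E, F = 7*5 = 35 chips; eligible A, C, D, E, F
Layer 43-46: 4 each from A, C, E, F = 4*4 = 16 chips; eligible A, C, E, F
Layer 47-51: 5 each from A, C, F = 5*3 = 15 chips; eligible A, C, F

Pot 1: 210 chips, eligible: A, B, C, D, E, F
Pot 2: 35 chips, eligible: A, C, D, E, F
Pot 3: 16 chips, eligible: A, C, E, F
Pot 4: 15 chips, eligible: A, C, F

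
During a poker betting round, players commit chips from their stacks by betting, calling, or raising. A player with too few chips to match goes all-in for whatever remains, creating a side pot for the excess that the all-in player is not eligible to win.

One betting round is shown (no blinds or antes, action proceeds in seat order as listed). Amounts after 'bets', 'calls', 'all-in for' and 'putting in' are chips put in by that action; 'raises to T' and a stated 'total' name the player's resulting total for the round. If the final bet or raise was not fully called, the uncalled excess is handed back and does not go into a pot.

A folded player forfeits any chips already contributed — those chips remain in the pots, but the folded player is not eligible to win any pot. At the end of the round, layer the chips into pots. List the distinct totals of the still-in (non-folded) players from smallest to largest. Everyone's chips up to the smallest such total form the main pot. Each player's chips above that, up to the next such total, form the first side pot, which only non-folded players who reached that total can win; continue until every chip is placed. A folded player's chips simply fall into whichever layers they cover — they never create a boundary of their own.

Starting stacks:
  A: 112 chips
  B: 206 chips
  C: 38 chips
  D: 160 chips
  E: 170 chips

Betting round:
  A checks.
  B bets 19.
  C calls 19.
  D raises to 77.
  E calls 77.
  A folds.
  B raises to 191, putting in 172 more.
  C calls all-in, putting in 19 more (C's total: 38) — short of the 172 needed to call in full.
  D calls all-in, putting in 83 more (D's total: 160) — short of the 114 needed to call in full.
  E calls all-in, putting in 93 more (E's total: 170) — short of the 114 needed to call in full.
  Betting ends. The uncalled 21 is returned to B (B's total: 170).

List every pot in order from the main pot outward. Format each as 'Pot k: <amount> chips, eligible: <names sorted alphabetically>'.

Pot 1: 152 chips, eligible: B, C, D, E
Pot 2: 366 chips, eligible: B, D, E
Pot 3: 20 chips, eligible: B, E

Derivation:
Contributions (after 21 returned to B): B=170, C=38, D=160, E=170
Folded: A
Pot levels (distinct totals of non-folded players): 38, 160, 170
Layer 1-38: 38 each from B, C, D, E = 38*4 = 152 chips; eligible B, C, D, E
Layer 39-160: 122 each from B, D, E = 122*3 = 366 chips; eligible B, D, E
Layer 161-170: 10 each from B, E = 10*2 = 20 chips; eligible B, E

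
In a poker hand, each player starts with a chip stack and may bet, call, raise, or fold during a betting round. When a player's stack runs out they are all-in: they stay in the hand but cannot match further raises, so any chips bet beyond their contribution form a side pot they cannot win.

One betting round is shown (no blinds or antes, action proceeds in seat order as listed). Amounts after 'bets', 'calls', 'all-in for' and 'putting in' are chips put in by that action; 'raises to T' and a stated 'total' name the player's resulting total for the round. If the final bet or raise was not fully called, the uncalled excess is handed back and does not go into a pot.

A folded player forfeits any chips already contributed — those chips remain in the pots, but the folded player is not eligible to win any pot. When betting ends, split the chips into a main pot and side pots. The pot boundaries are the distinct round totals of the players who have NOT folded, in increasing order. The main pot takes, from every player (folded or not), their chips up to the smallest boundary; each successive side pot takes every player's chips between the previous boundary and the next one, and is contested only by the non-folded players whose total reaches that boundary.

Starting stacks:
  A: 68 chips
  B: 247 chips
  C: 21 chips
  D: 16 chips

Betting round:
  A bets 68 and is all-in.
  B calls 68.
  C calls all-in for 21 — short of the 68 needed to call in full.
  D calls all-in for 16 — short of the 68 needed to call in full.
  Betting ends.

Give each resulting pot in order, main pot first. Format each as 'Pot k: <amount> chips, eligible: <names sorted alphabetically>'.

Pot 1: 64 chips, eligible: A, B, C, D
Pot 2: 15 chips, eligible: A, B, C
Pot 3: 94 chips, eligible: A, B

Derivation:
Contributions: A=68, B=68, C=21, D=16
Pot levels (distinct totals of non-folded players): 16, 21, 68
Layer 1-16: 16 each from A, B, C, D = 16*4 = 64 chips; eligible A, B, C, D
Layer 17-21: 5 each from A, B, C = 5*3 = 15 chips; eligible A, B, C
Layer 22-68: 47 each from A, B = 47*2 = 94 chips; eligible A, B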